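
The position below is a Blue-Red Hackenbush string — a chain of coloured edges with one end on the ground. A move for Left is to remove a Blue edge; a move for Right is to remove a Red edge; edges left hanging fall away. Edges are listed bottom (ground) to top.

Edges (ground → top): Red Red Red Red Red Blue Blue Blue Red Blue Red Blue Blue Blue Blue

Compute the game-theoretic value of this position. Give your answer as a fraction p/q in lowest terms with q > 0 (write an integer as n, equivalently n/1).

-4257/1024

Build G(s[:k]) for k = 1..15, string s = Red Red Red Red Red Blue Blue Blue Red Blue Red Blue Blue Blue Blue.
R: Left { (no moves) }, Right { 0 } => simplest -1
RR: Left { (no moves) }, Right { -1,0 } => simplest -2
RRR: Left { (no moves) }, Right { -2,-1,0 } => simplest -3
RRRR: Left { (no moves) }, Right { -3,-2,-1,0 } => simplest -4
RRRRR: Left { (no moves) }, Right { -4,-3,-2,-1,0 } => simplest -5
RRRRRB: Left { -5 }, Right { -4,-3,-2,-1,0 } => simplest -9/2
RRRRRBB: Left { -5,-9/2 }, Right { -4,-3,-2,-1,0 } => simplest -17/4
RRRRRBBB: Left { -5,-9/2,-17/4 }, Right { -4,-3,-2,-1,0 } => simplest -33/8
RRRRRBBBR: Left { -5,-9/2,-17/4 }, Right { -33/8,-4,-3,-2,-1,0 } => simplest -67/16
RRRRRBBBRB: Left { -5,-9/2,-17/4,-67/16 }, Right { -33/8,-4,-3,-2,-1,0 } => simplest -133/32
RRRRRBBBRBR: Left { -5,-9/2,-17/4,-67/16 }, Right { -133/32,-33/8,-4,-3,-2,-1,0 } => simplest -267/64
RRRRRBBBRBRB: Left { -5,-9/2,-17/4,-67/16,-267/64 }, Right { -133/32,-33/8,-4,-3,-2,-1,0 } => simplest -533/128
RRRRRBBBRBRBB: Left { -5,-9/2,-17/4,-67/16,-267/64,-533/128 }, Right { -133/32,-33/8,-4,-3,-2,-1,0 } => simplest -1065/256
RRRRRBBBRBRBBB: Left { -5,-9/2,-17/4,-67/16,-267/64,-533/128,-1065/256 }, Right { -133/32,-33/8,-4,-3,-2,-1,0 } => simplest -2129/512
RRRRRBBBRBRBBBB: Left { -5,-9/2,-17/4,-67/16,-267/64,-533/128,-1065/256,-2129/512 }, Right { -133/32,-33/8,-4,-3,-2,-1,0 } => simplest -4257/1024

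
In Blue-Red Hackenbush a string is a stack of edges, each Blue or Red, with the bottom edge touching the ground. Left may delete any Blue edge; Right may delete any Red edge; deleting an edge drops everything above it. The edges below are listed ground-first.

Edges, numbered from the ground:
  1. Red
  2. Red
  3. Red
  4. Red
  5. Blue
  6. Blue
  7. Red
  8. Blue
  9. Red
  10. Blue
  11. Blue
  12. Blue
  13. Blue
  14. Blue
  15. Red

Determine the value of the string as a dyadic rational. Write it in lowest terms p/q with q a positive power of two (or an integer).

1 of 15 · R · max L −∞ · min R 0 => -1
2 of 15 · RR · max L −∞ · min R -1 => -2
3 of 15 · RRR · max L −∞ · min R -2 => -3
4 of 15 · RRRR · max L −∞ · min R -3 => -4
5 of 15 · RRRRB · max L -4 · min R -3 => -7/2
6 of 15 · RRRRBB · max L -7/2 · min R -3 => -13/4
7 of 15 · RRRRBBR · max L -7/2 · min R -13/4 => -27/8
8 of 15 · RRRRBBRB · max L -27/8 · min R -13/4 => -53/16
9 of 15 · RRRRBBRBR · max L -27/8 · min R -53/16 => -107/32
10 of 15 · RRRRBBRBRB · max L -107/32 · min R -53/16 => -213/64
11 of 15 · RRRRBBRBRBB · max L -213/64 · min R -53/16 => -425/128
12 of 15 · RRRRBBRBRBBB · max L -425/128 · min R -53/16 => -849/256
13 of 15 · RRRRBBRBRBBBB · max L -849/256 · min R -53/16 => -1697/512
14 of 15 · RRRRBBRBRBBBBB · max L -1697/512 · min R -53/16 => -3393/1024
15 of 15 · RRRRBBRBRBBBBBR · max L -1697/512 · min R -3393/1024 => -6787/2048

-6787/2048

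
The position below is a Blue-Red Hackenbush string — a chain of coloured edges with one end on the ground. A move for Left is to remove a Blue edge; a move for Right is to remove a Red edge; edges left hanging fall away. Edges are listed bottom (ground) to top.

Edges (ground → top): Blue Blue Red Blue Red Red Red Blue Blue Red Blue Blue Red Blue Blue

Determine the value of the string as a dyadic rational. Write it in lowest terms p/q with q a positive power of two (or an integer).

step 1: add Blue to get B; options L={ 0 } R={ · } — 1
step 2: add Blue to get BB; options L={ 0,1 } R={ · } — 2
step 3: add Red to get BBR; options L={ 0,1 } R={ 2 } — 3/2
step 4: add Blue to get BBRB; options L={ 0,1,3/2 } R={ 2 } — 7/4
step 5: add Red to get BBRBR; options L={ 0,1,3/2 } R={ 7/4,2 } — 13/8
step 6: add Red to get BBRBRR; options L={ 0,1,3/2 } R={ 13/8,7/4,2 } — 25/16
step 7: add Red to get BBRBRRR; options L={ 0,1,3/2 } R={ 25/16,13/8,7/4,2 } — 49/32
step 8: add Blue to get BBRBRRRB; options L={ 0,1,3/2,49/32 } R={ 25/16,13/8,7/4,2 } — 99/64
step 9: add Blue to get BBRBRRRBB; options L={ 0,1,3/2,49/32,99/64 } R={ 25/16,13/8,7/4,2 } — 199/128
step 10: add Red to get BBRBRRRBBR; options L={ 0,1,3/2,49/32,99/64 } R={ 199/128,25/16,13/8,7/4,2 } — 397/256
step 11: add Blue to get BBRBRRRBBRB; options L={ 0,1,3/2,49/32,99/64,397/256 } R={ 199/128,25/16,13/8,7/4,2 } — 795/512
step 12: add Blue to get BBRBRRRBBRBB; options L={ 0,1,3/2,49/32,99/64,397/256,795/512 } R={ 199/128,25/16,13/8,7/4,2 } — 1591/1024
step 13: add Red to get BBRBRRRBBRBBR; options L={ 0,1,3/2,49/32,99/64,397/256,795/512 } R={ 1591/1024,199/128,25/16,13/8,7/4,2 } — 3181/2048
step 14: add Blue to get BBRBRRRBBRBBRB; options L={ 0,1,3/2,49/32,99/64,397/256,795/512,3181/2048 } R={ 1591/1024,199/128,25/16,13/8,7/4,2 } — 6363/4096
step 15: add Blue to get BBRBRRRBBRBBRBB; options L={ 0,1,3/2,49/32,99/64,397/256,795/512,3181/2048,6363/4096 } R={ 1591/1024,199/128,25/16,13/8,7/4,2 } — 12727/8192

12727/8192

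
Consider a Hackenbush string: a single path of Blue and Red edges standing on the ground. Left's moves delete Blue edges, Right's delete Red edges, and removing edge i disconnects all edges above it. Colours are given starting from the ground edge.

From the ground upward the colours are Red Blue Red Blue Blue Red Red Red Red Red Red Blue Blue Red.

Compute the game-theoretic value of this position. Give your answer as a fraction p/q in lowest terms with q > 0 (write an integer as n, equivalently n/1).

Recurse on prefixes of the 14-edge string Red Blue Red Blue Blue Red Red Red Red Red Red Blue Blue Red:
val_1 [R]  L=[∅]  R=[0]  → -1
val_2 [RB]  L=[-1]  R=[0]  → -1/2
val_3 [RBR]  L=[-1]  R=[-1/2, 0]  → -3/4
val_4 [RBRB]  L=[-1, -3/4]  R=[-1/2, 0]  → -5/8
val_5 [RBRBB]  L=[-1, -3/4, -5/8]  R=[-1/2, 0]  → -9/16
val_6 [RBRBBR]  L=[-1, -3/4, -5/8]  R=[-9/16, -1/2, 0]  → -19/32
val_7 [RBRBBRR]  L=[-1, -3/4, -5/8]  R=[-19/32, -9/16, -1/2, 0]  → -39/64
val_8 [RBRBBRRR]  L=[-1, -3/4, -5/8]  R=[-39/64, -19/32, -9/16, -1/2, 0]  → -79/128
val_9 [RBRBBRRRR]  L=[-1, -3/4, -5/8]  R=[-79/128, -39/64, -19/32, -9/16, -1/2, 0]  → -159/256
val_10 [RBRBBRRRRR]  L=[-1, -3/4, -5/8]  R=[-159/256, -79/128, -39/64, -19/32, -9/16, -1/2, 0]  → -319/512
val_11 [RBRBBRRRRRR]  L=[-1, -3/4, -5/8]  R=[-319/512, -159/256, -79/128, -39/64, -19/32, -9/16, -1/2, 0]  → -639/1024
val_12 [RBRBBRRRRRRB]  L=[-1, -3/4, -5/8, -639/1024]  R=[-319/512, -159/256, -79/128, -39/64, -19/32, -9/16, -1/2, 0]  → -1277/2048
val_13 [RBRBBRRRRRRBB]  L=[-1, -3/4, -5/8, -639/1024, -1277/2048]  R=[-319/512, -159/256, -79/128, -39/64, -19/32, -9/16, -1/2, 0]  → -2553/4096
val_14 [RBRBBRRRRRRBBR]  L=[-1, -3/4, -5/8, -639/1024, -1277/2048]  R=[-2553/4096, -319/512, -159/256, -79/128, -39/64, -19/32, -9/16, -1/2, 0]  → -5107/8192

-5107/8192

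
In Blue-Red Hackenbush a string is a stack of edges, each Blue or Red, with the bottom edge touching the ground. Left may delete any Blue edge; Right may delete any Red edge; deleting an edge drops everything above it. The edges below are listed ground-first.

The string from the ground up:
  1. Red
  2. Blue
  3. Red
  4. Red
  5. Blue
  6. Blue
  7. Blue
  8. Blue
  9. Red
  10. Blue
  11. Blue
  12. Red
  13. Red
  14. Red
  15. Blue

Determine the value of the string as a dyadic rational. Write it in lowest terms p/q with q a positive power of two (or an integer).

Prefix values for Red Blue Red Red Blue Blue Blue Blue Red Blue Blue Red Red Red Blue via {L|R} + simplicity:
G(R) = { · | 0 } — -1
G(RB) = { -1 | 0 } — -1/2
G(RBR) = { -1 | -1/2 0 } — -3/4
G(RBRR) = { -1 | -3/4 -1/2 0 } — -7/8
G(RBRRB) = { -1 -7/8 | -3/4 -1/2 0 } — -13/16
G(RBRRBB) = { -1 -7/8 -13/16 | -3/4 -1/2 0 } — -25/32
G(RBRRBBB) = { -1 -7/8 -13/16 -25/32 | -3/4 -1/2 0 } — -49/64
G(RBRRBBBB) = { -1 -7/8 -13/16 -25/32 -49/64 | -3/4 -1/2 0 } — -97/128
G(RBRRBBBBR) = { -1 -7/8 -13/16 -25/32 -49/64 | -97/128 -3/4 -1/2 0 } — -195/256
G(RBRRBBBBRB) = { -1 -7/8 -13/16 -25/32 -49/64 -195/256 | -97/128 -3/4 -1/2 0 } — -389/512
G(RBRRBBBBRBB) = { -1 -7/8 -13/16 -25/32 -49/64 -195/256 -389/512 | -97/128 -3/4 -1/2 0 } — -777/1024
G(RBRRBBBBRBBR) = { -1 -7/8 -13/16 -25/32 -49/64 -195/256 -389/512 | -777/1024 -97/128 -3/4 -1/2 0 } — -1555/2048
G(RBRRBBBBRBBRR) = { -1 -7/8 -13/16 -25/32 -49/64 -195/256 -389/512 | -1555/2048 -777/1024 -97/128 -3/4 -1/2 0 } — -3111/4096
G(RBRRBBBBRBBRRR) = { -1 -7/8 -13/16 -25/32 -49/64 -195/256 -389/512 | -3111/4096 -1555/2048 -777/1024 -97/128 -3/4 -1/2 0 } — -6223/8192
G(RBRRBBBBRBBRRRB) = { -1 -7/8 -13/16 -25/32 -49/64 -195/256 -389/512 -6223/8192 | -3111/4096 -1555/2048 -777/1024 -97/128 -3/4 -1/2 0 } — -12445/16384

-12445/16384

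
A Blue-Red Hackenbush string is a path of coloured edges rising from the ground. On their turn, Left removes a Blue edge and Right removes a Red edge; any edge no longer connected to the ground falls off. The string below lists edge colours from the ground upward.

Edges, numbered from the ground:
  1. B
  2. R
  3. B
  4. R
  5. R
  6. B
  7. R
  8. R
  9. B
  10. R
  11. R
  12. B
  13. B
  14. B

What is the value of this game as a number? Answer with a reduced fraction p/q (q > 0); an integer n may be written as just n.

4687/8192

Recurse on prefixes of the 14-edge string B R B R R B R R B R R B B B:
step 1: add B to get B; options L={ 0 } R={ — } -> 1
step 2: add R to get BR; options L={ 0 } R={ 1 } -> 1/2
step 3: add B to get BRB; options L={ 0,1/2 } R={ 1 } -> 3/4
step 4: add R to get BRBR; options L={ 0,1/2 } R={ 3/4,1 } -> 5/8
step 5: add R to get BRBRR; options L={ 0,1/2 } R={ 5/8,3/4,1 } -> 9/16
step 6: add B to get BRBRRB; options L={ 0,1/2,9/16 } R={ 5/8,3/4,1 } -> 19/32
step 7: add R to get BRBRRBR; options L={ 0,1/2,9/16 } R={ 19/32,5/8,3/4,1 } -> 37/64
step 8: add R to get BRBRRBRR; options L={ 0,1/2,9/16 } R={ 37/64,19/32,5/8,3/4,1 } -> 73/128
step 9: add B to get BRBRRBRRB; options L={ 0,1/2,9/16,73/128 } R={ 37/64,19/32,5/8,3/4,1 } -> 147/256
step 10: add R to get BRBRRBRRBR; options L={ 0,1/2,9/16,73/128 } R={ 147/256,37/64,19/32,5/8,3/4,1 } -> 293/512
step 11: add R to get BRBRRBRRBRR; options L={ 0,1/2,9/16,73/128 } R={ 293/512,147/256,37/64,19/32,5/8,3/4,1 } -> 585/1024
step 12: add B to get BRBRRBRRBRRB; options L={ 0,1/2,9/16,73/128,585/1024 } R={ 293/512,147/256,37/64,19/32,5/8,3/4,1 } -> 1171/2048
step 13: add B to get BRBRRBRRBRRBB; options L={ 0,1/2,9/16,73/128,585/1024,1171/2048 } R={ 293/512,147/256,37/64,19/32,5/8,3/4,1 } -> 2343/4096
step 14: add B to get BRBRRBRRBRRBBB; options L={ 0,1/2,9/16,73/128,585/1024,1171/2048,2343/4096 } R={ 293/512,147/256,37/64,19/32,5/8,3/4,1 } -> 4687/8192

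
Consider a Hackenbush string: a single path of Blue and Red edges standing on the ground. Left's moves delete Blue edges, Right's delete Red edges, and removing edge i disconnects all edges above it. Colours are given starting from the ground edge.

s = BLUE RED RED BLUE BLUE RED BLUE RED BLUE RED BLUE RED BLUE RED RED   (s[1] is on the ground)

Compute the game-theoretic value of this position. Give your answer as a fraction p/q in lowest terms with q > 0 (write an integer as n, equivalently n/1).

Recurse on prefixes of the 15-edge string BLUE RED RED BLUE BLUE RED BLUE RED BLUE RED BLUE RED BLUE RED RED:
val(B) = { 0 | — } => 1
val(BR) = { 0 | 1 } => 1/2
val(BRR) = { 0 | 1/2,1 } => 1/4
val(BRRB) = { 0,1/4 | 1/2,1 } => 3/8
val(BRRBB) = { 0,1/4,3/8 | 1/2,1 } => 7/16
val(BRRBBR) = { 0,1/4,3/8 | 7/16,1/2,1 } => 13/32
val(BRRBBRB) = { 0,1/4,3/8,13/32 | 7/16,1/2,1 } => 27/64
val(BRRBBRBR) = { 0,1/4,3/8,13/32 | 27/64,7/16,1/2,1 } => 53/128
val(BRRBBRBRB) = { 0,1/4,3/8,13/32,53/128 | 27/64,7/16,1/2,1 } => 107/256
val(BRRBBRBRBR) = { 0,1/4,3/8,13/32,53/128 | 107/256,27/64,7/16,1/2,1 } => 213/512
val(BRRBBRBRBRB) = { 0,1/4,3/8,13/32,53/128,213/512 | 107/256,27/64,7/16,1/2,1 } => 427/1024
val(BRRBBRBRBRBR) = { 0,1/4,3/8,13/32,53/128,213/512 | 427/1024,107/256,27/64,7/16,1/2,1 } => 853/2048
val(BRRBBRBRBRBRB) = { 0,1/4,3/8,13/32,53/128,213/512,853/2048 | 427/1024,107/256,27/64,7/16,1/2,1 } => 1707/4096
val(BRRBBRBRBRBRBR) = { 0,1/4,3/8,13/32,53/128,213/512,853/2048 | 1707/4096,427/1024,107/256,27/64,7/16,1/2,1 } => 3413/8192
val(BRRBBRBRBRBRBRR) = { 0,1/4,3/8,13/32,53/128,213/512,853/2048 | 3413/8192,1707/4096,427/1024,107/256,27/64,7/16,1/2,1 } => 6825/16384

6825/16384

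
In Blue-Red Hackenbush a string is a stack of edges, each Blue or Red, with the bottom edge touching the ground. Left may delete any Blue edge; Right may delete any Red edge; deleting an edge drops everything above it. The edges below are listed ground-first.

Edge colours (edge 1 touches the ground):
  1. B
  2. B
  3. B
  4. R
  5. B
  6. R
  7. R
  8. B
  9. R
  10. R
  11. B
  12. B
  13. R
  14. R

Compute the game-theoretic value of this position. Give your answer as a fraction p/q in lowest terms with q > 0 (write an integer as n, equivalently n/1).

value(B) = { 0 | (no moves) } => 1
value(BB) = { 0 1 | (no moves) } => 2
value(BBB) = { 0 1 2 | (no moves) } => 3
value(BBBR) = { 0 1 2 | 3 } => 5/2
value(BBBRB) = { 0 1 2 5/2 | 3 } => 11/4
value(BBBRBR) = { 0 1 2 5/2 | 11/4 3 } => 21/8
value(BBBRBRR) = { 0 1 2 5/2 | 21/8 11/4 3 } => 41/16
value(BBBRBRRB) = { 0 1 2 5/2 41/16 | 21/8 11/4 3 } => 83/32
value(BBBRBRRBR) = { 0 1 2 5/2 41/16 | 83/32 21/8 11/4 3 } => 165/64
value(BBBRBRRBRR) = { 0 1 2 5/2 41/16 | 165/64 83/32 21/8 11/4 3 } => 329/128
value(BBBRBRRBRRB) = { 0 1 2 5/2 41/16 329/128 | 165/64 83/32 21/8 11/4 3 } => 659/256
value(BBBRBRRBRRBB) = { 0 1 2 5/2 41/16 329/128 659/256 | 165/64 83/32 21/8 11/4 3 } => 1319/512
value(BBBRBRRBRRBBR) = { 0 1 2 5/2 41/16 329/128 659/256 | 1319/512 165/64 83/32 21/8 11/4 3 } => 2637/1024
value(BBBRBRRBRRBBRR) = { 0 1 2 5/2 41/16 329/128 659/256 | 2637/1024 1319/512 165/64 83/32 21/8 11/4 3 } => 5273/2048

5273/2048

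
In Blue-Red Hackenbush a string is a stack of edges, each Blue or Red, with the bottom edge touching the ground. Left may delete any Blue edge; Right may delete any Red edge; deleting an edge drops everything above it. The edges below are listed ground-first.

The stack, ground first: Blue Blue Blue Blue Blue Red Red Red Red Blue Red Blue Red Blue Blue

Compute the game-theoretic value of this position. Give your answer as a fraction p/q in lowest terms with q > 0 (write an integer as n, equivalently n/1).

Recurse on prefixes of the 15-edge string Blue Blue Blue Blue Blue Red Red Red Red Blue Red Blue Red Blue Blue:
val_1 [B]  L=[0]  R=[—]  gives 1
val_2 [BB]  L=[0; 1]  R=[—]  gives 2
val_3 [BBB]  L=[0; 1; 2]  R=[—]  gives 3
val_4 [BBBB]  L=[0; 1; 2; 3]  R=[—]  gives 4
val_5 [BBBBB]  L=[0; 1; 2; 3; 4]  R=[—]  gives 5
val_6 [BBBBBR]  L=[0; 1; 2; 3; 4]  R=[5]  gives 9/2
val_7 [BBBBBRR]  L=[0; 1; 2; 3; 4]  R=[9/2; 5]  gives 17/4
val_8 [BBBBBRRR]  L=[0; 1; 2; 3; 4]  R=[17/4; 9/2; 5]  gives 33/8
val_9 [BBBBBRRRR]  L=[0; 1; 2; 3; 4]  R=[33/8; 17/4; 9/2; 5]  gives 65/16
val_10 [BBBBBRRRRB]  L=[0; 1; 2; 3; 4; 65/16]  R=[33/8; 17/4; 9/2; 5]  gives 131/32
val_11 [BBBBBRRRRBR]  L=[0; 1; 2; 3; 4; 65/16]  R=[131/32; 33/8; 17/4; 9/2; 5]  gives 261/64
val_12 [BBBBBRRRRBRB]  L=[0; 1; 2; 3; 4; 65/16; 261/64]  R=[131/32; 33/8; 17/4; 9/2; 5]  gives 523/128
val_13 [BBBBBRRRRBRBR]  L=[0; 1; 2; 3; 4; 65/16; 261/64]  R=[523/128; 131/32; 33/8; 17/4; 9/2; 5]  gives 1045/256
val_14 [BBBBBRRRRBRBRB]  L=[0; 1; 2; 3; 4; 65/16; 261/64; 1045/256]  R=[523/128; 131/32; 33/8; 17/4; 9/2; 5]  gives 2091/512
val_15 [BBBBBRRRRBRBRBB]  L=[0; 1; 2; 3; 4; 65/16; 261/64; 1045/256; 2091/512]  R=[523/128; 131/32; 33/8; 17/4; 9/2; 5]  gives 4183/1024

4183/1024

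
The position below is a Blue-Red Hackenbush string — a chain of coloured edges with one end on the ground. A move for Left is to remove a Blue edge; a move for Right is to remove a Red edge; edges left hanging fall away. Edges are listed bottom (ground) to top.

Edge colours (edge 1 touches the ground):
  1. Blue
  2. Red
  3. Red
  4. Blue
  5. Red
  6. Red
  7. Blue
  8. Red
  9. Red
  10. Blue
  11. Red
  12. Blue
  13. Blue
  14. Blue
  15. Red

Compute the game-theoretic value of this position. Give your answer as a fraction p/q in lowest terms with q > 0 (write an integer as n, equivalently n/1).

Prefix values for Blue Red Red Blue Red Red Blue Red Red Blue Red Blue Blue Blue Red via {L|R} + simplicity:
B: Left { 0 }, Right { ∅ } gives simplest 1
BR: Left { 0 }, Right { 1 } gives simplest 1/2
BRR: Left { 0 }, Right { 1/2 1 } gives simplest 1/4
BRRB: Left { 0 1/4 }, Right { 1/2 1 } gives simplest 3/8
BRRBR: Left { 0 1/4 }, Right { 3/8 1/2 1 } gives simplest 5/16
BRRBRR: Left { 0 1/4 }, Right { 5/16 3/8 1/2 1 } gives simplest 9/32
BRRBRRB: Left { 0 1/4 9/32 }, Right { 5/16 3/8 1/2 1 } gives simplest 19/64
BRRBRRBR: Left { 0 1/4 9/32 }, Right { 19/64 5/16 3/8 1/2 1 } gives simplest 37/128
BRRBRRBRR: Left { 0 1/4 9/32 }, Right { 37/128 19/64 5/16 3/8 1/2 1 } gives simplest 73/256
BRRBRRBRRB: Left { 0 1/4 9/32 73/256 }, Right { 37/128 19/64 5/16 3/8 1/2 1 } gives simplest 147/512
BRRBRRBRRBR: Left { 0 1/4 9/32 73/256 }, Right { 147/512 37/128 19/64 5/16 3/8 1/2 1 } gives simplest 293/1024
BRRBRRBRRBRB: Left { 0 1/4 9/32 73/256 293/1024 }, Right { 147/512 37/128 19/64 5/16 3/8 1/2 1 } gives simplest 587/2048
BRRBRRBRRBRBB: Left { 0 1/4 9/32 73/256 293/1024 587/2048 }, Right { 147/512 37/128 19/64 5/16 3/8 1/2 1 } gives simplest 1175/4096
BRRBRRBRRBRBBB: Left { 0 1/4 9/32 73/256 293/1024 587/2048 1175/4096 }, Right { 147/512 37/128 19/64 5/16 3/8 1/2 1 } gives simplest 2351/8192
BRRBRRBRRBRBBBR: Left { 0 1/4 9/32 73/256 293/1024 587/2048 1175/4096 }, Right { 2351/8192 147/512 37/128 19/64 5/16 3/8 1/2 1 } gives simplest 4701/16384

4701/16384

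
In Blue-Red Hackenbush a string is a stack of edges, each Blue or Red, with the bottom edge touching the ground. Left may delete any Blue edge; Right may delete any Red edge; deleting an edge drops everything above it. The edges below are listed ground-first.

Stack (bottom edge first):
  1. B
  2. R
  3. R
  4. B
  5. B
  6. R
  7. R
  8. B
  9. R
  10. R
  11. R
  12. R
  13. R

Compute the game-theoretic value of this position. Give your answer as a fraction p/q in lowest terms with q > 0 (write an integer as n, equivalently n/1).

1601/4096

Build val(s[:k]) for k = 1..13, string s = B R R B B R R B R R R R R.
val(B) = { 0 | ∅ } -> 1
val(BR) = { 0 | 1 } -> 1/2
val(BRR) = { 0 | 1/2 1 } -> 1/4
val(BRRB) = { 0 1/4 | 1/2 1 } -> 3/8
val(BRRBB) = { 0 1/4 3/8 | 1/2 1 } -> 7/16
val(BRRBBR) = { 0 1/4 3/8 | 7/16 1/2 1 } -> 13/32
val(BRRBBRR) = { 0 1/4 3/8 | 13/32 7/16 1/2 1 } -> 25/64
val(BRRBBRRB) = { 0 1/4 3/8 25/64 | 13/32 7/16 1/2 1 } -> 51/128
val(BRRBBRRBR) = { 0 1/4 3/8 25/64 | 51/128 13/32 7/16 1/2 1 } -> 101/256
val(BRRBBRRBRR) = { 0 1/4 3/8 25/64 | 101/256 51/128 13/32 7/16 1/2 1 } -> 201/512
val(BRRBBRRBRRR) = { 0 1/4 3/8 25/64 | 201/512 101/256 51/128 13/32 7/16 1/2 1 } -> 401/1024
val(BRRBBRRBRRRR) = { 0 1/4 3/8 25/64 | 401/1024 201/512 101/256 51/128 13/32 7/16 1/2 1 } -> 801/2048
val(BRRBBRRBRRRRR) = { 0 1/4 3/8 25/64 | 801/2048 401/1024 201/512 101/256 51/128 13/32 7/16 1/2 1 } -> 1601/4096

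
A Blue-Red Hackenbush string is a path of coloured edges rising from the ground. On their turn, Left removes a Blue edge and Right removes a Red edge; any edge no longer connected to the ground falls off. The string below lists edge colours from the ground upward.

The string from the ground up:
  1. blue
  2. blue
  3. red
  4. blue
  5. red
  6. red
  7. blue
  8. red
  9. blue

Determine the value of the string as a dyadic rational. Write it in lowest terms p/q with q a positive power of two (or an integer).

203/128

G_1 [b]  L=[0]  R=[—]  => 1
G_2 [bb]  L=[0, 1]  R=[—]  => 2
G_3 [bbr]  L=[0, 1]  R=[2]  => 3/2
G_4 [bbrb]  L=[0, 1, 3/2]  R=[2]  => 7/4
G_5 [bbrbr]  L=[0, 1, 3/2]  R=[7/4, 2]  => 13/8
G_6 [bbrbrr]  L=[0, 1, 3/2]  R=[13/8, 7/4, 2]  => 25/16
G_7 [bbrbrrb]  L=[0, 1, 3/2, 25/16]  R=[13/8, 7/4, 2]  => 51/32
G_8 [bbrbrrbr]  L=[0, 1, 3/2, 25/16]  R=[51/32, 13/8, 7/4, 2]  => 101/64
G_9 [bbrbrrbrb]  L=[0, 1, 3/2, 25/16, 101/64]  R=[51/32, 13/8, 7/4, 2]  => 203/128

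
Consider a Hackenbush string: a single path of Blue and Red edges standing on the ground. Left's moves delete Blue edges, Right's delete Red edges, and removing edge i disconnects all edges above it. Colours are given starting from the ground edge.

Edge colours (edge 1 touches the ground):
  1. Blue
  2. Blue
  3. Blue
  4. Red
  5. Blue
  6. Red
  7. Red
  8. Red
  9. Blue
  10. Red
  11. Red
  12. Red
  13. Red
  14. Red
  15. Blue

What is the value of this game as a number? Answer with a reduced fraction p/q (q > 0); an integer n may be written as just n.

10371/4096

Recurse on prefixes of the 15-edge string Blue Blue Blue Red Blue Red Red Red Blue Red Red Red Red Red Blue:
1 of 15 · B · max L 0 · min R +∞ gives 1
2 of 15 · BB · max L 1 · min R +∞ gives 2
3 of 15 · BBB · max L 2 · min R +∞ gives 3
4 of 15 · BBBR · max L 2 · min R 3 gives 5/2
5 of 15 · BBBRB · max L 5/2 · min R 3 gives 11/4
6 of 15 · BBBRBR · max L 5/2 · min R 11/4 gives 21/8
7 of 15 · BBBRBRR · max L 5/2 · min R 21/8 gives 41/16
8 of 15 · BBBRBRRR · max L 5/2 · min R 41/16 gives 81/32
9 of 15 · BBBRBRRRB · max L 81/32 · min R 41/16 gives 163/64
10 of 15 · BBBRBRRRBR · max L 81/32 · min R 163/64 gives 325/128
11 of 15 · BBBRBRRRBRR · max L 81/32 · min R 325/128 gives 649/256
12 of 15 · BBBRBRRRBRRR · max L 81/32 · min R 649/256 gives 1297/512
13 of 15 · BBBRBRRRBRRRR · max L 81/32 · min R 1297/512 gives 2593/1024
14 of 15 · BBBRBRRRBRRRRR · max L 81/32 · min R 2593/1024 gives 5185/2048
15 of 15 · BBBRBRRRBRRRRRB · max L 5185/2048 · min R 2593/1024 gives 10371/4096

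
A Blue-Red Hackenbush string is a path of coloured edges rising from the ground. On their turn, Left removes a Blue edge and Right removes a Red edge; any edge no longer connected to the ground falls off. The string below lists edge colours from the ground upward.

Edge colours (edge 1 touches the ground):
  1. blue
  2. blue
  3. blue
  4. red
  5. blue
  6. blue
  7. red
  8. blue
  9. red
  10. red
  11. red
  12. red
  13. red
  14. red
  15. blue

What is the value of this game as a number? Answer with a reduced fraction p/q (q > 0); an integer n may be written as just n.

11523/4096

step 1: add blue to get b; options L={ 0 } R={ (no moves) } => 1
step 2: add blue to get bb; options L={ 0; 1 } R={ (no moves) } => 2
step 3: add blue to get bbb; options L={ 0; 1; 2 } R={ (no moves) } => 3
step 4: add red to get bbbr; options L={ 0; 1; 2 } R={ 3 } => 5/2
step 5: add blue to get bbbrb; options L={ 0; 1; 2; 5/2 } R={ 3 } => 11/4
step 6: add blue to get bbbrbb; options L={ 0; 1; 2; 5/2; 11/4 } R={ 3 } => 23/8
step 7: add red to get bbbrbbr; options L={ 0; 1; 2; 5/2; 11/4 } R={ 23/8; 3 } => 45/16
step 8: add blue to get bbbrbbrb; options L={ 0; 1; 2; 5/2; 11/4; 45/16 } R={ 23/8; 3 } => 91/32
step 9: add red to get bbbrbbrbr; options L={ 0; 1; 2; 5/2; 11/4; 45/16 } R={ 91/32; 23/8; 3 } => 181/64
step 10: add red to get bbbrbbrbrr; options L={ 0; 1; 2; 5/2; 11/4; 45/16 } R={ 181/64; 91/32; 23/8; 3 } => 361/128
step 11: add red to get bbbrbbrbrrr; options L={ 0; 1; 2; 5/2; 11/4; 45/16 } R={ 361/128; 181/64; 91/32; 23/8; 3 } => 721/256
step 12: add red to get bbbrbbrbrrrr; options L={ 0; 1; 2; 5/2; 11/4; 45/16 } R={ 721/256; 361/128; 181/64; 91/32; 23/8; 3 } => 1441/512
step 13: add red to get bbbrbbrbrrrrr; options L={ 0; 1; 2; 5/2; 11/4; 45/16 } R={ 1441/512; 721/256; 361/128; 181/64; 91/32; 23/8; 3 } => 2881/1024
step 14: add red to get bbbrbbrbrrrrrr; options L={ 0; 1; 2; 5/2; 11/4; 45/16 } R={ 2881/1024; 1441/512; 721/256; 361/128; 181/64; 91/32; 23/8; 3 } => 5761/2048
step 15: add blue to get bbbrbbrbrrrrrrb; options L={ 0; 1; 2; 5/2; 11/4; 45/16; 5761/2048 } R={ 2881/1024; 1441/512; 721/256; 361/128; 181/64; 91/32; 23/8; 3 } => 11523/4096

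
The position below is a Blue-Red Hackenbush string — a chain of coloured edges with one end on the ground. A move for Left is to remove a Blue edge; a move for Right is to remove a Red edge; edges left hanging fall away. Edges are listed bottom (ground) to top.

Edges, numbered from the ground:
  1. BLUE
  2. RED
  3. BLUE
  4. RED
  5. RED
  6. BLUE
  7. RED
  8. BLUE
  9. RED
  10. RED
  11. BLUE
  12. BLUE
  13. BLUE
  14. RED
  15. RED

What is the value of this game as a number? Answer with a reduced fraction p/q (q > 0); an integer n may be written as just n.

9529/16384

g_1 [B]  L=[0]  R=[∅]  so 1
g_2 [BR]  L=[0]  R=[1]  so 1/2
g_3 [BRB]  L=[0; 1/2]  R=[1]  so 3/4
g_4 [BRBR]  L=[0; 1/2]  R=[3/4; 1]  so 5/8
g_5 [BRBRR]  L=[0; 1/2]  R=[5/8; 3/4; 1]  so 9/16
g_6 [BRBRRB]  L=[0; 1/2; 9/16]  R=[5/8; 3/4; 1]  so 19/32
g_7 [BRBRRBR]  L=[0; 1/2; 9/16]  R=[19/32; 5/8; 3/4; 1]  so 37/64
g_8 [BRBRRBRB]  L=[0; 1/2; 9/16; 37/64]  R=[19/32; 5/8; 3/4; 1]  so 75/128
g_9 [BRBRRBRBR]  L=[0; 1/2; 9/16; 37/64]  R=[75/128; 19/32; 5/8; 3/4; 1]  so 149/256
g_10 [BRBRRBRBRR]  L=[0; 1/2; 9/16; 37/64]  R=[149/256; 75/128; 19/32; 5/8; 3/4; 1]  so 297/512
g_11 [BRBRRBRBRRB]  L=[0; 1/2; 9/16; 37/64; 297/512]  R=[149/256; 75/128; 19/32; 5/8; 3/4; 1]  so 595/1024
g_12 [BRBRRBRBRRBB]  L=[0; 1/2; 9/16; 37/64; 297/512; 595/1024]  R=[149/256; 75/128; 19/32; 5/8; 3/4; 1]  so 1191/2048
g_13 [BRBRRBRBRRBBB]  L=[0; 1/2; 9/16; 37/64; 297/512; 595/1024; 1191/2048]  R=[149/256; 75/128; 19/32; 5/8; 3/4; 1]  so 2383/4096
g_14 [BRBRRBRBRRBBBR]  L=[0; 1/2; 9/16; 37/64; 297/512; 595/1024; 1191/2048]  R=[2383/4096; 149/256; 75/128; 19/32; 5/8; 3/4; 1]  so 4765/8192
g_15 [BRBRRBRBRRBBBRR]  L=[0; 1/2; 9/16; 37/64; 297/512; 595/1024; 1191/2048]  R=[4765/8192; 2383/4096; 149/256; 75/128; 19/32; 5/8; 3/4; 1]  so 9529/16384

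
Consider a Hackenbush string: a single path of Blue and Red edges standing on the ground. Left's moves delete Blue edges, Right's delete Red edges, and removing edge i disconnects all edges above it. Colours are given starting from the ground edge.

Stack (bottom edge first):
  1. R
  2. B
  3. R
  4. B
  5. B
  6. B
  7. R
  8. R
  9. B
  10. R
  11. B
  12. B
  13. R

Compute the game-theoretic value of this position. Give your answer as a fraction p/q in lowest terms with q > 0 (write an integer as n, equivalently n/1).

-2259/4096

Recurse on prefixes of the 13-edge string R B R B B B R R B R B B R:
G_1 [R]  L=[]  R=[0]  ⇒ -1
G_2 [RB]  L=[-1]  R=[0]  ⇒ -1/2
G_3 [RBR]  L=[-1]  R=[-1/2,0]  ⇒ -3/4
G_4 [RBRB]  L=[-1,-3/4]  R=[-1/2,0]  ⇒ -5/8
G_5 [RBRBB]  L=[-1,-3/4,-5/8]  R=[-1/2,0]  ⇒ -9/16
G_6 [RBRBBB]  L=[-1,-3/4,-5/8,-9/16]  R=[-1/2,0]  ⇒ -17/32
G_7 [RBRBBBR]  L=[-1,-3/4,-5/8,-9/16]  R=[-17/32,-1/2,0]  ⇒ -35/64
G_8 [RBRBBBRR]  L=[-1,-3/4,-5/8,-9/16]  R=[-35/64,-17/32,-1/2,0]  ⇒ -71/128
G_9 [RBRBBBRRB]  L=[-1,-3/4,-5/8,-9/16,-71/128]  R=[-35/64,-17/32,-1/2,0]  ⇒ -141/256
G_10 [RBRBBBRRBR]  L=[-1,-3/4,-5/8,-9/16,-71/128]  R=[-141/256,-35/64,-17/32,-1/2,0]  ⇒ -283/512
G_11 [RBRBBBRRBRB]  L=[-1,-3/4,-5/8,-9/16,-71/128,-283/512]  R=[-141/256,-35/64,-17/32,-1/2,0]  ⇒ -565/1024
G_12 [RBRBBBRRBRBB]  L=[-1,-3/4,-5/8,-9/16,-71/128,-283/512,-565/1024]  R=[-141/256,-35/64,-17/32,-1/2,0]  ⇒ -1129/2048
G_13 [RBRBBBRRBRBBR]  L=[-1,-3/4,-5/8,-9/16,-71/128,-283/512,-565/1024]  R=[-1129/2048,-141/256,-35/64,-17/32,-1/2,0]  ⇒ -2259/4096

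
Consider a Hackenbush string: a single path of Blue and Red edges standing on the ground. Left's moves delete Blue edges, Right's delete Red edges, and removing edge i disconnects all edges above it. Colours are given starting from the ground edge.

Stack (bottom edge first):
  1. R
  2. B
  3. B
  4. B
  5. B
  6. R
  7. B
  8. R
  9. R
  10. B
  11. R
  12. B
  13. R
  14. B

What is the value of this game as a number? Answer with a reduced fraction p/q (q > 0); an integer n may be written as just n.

-725/8192

1 of 14 · R · max L −∞ · min R 0 gives -1
2 of 14 · RB · max L -1 · min R 0 gives -1/2
3 of 14 · RBB · max L -1/2 · min R 0 gives -1/4
4 of 14 · RBBB · max L -1/4 · min R 0 gives -1/8
5 of 14 · RBBBB · max L -1/8 · min R 0 gives -1/16
6 of 14 · RBBBBR · max L -1/8 · min R -1/16 gives -3/32
7 of 14 · RBBBBRB · max L -3/32 · min R -1/16 gives -5/64
8 of 14 · RBBBBRBR · max L -3/32 · min R -5/64 gives -11/128
9 of 14 · RBBBBRBRR · max L -3/32 · min R -11/128 gives -23/256
10 of 14 · RBBBBRBRRB · max L -23/256 · min R -11/128 gives -45/512
11 of 14 · RBBBBRBRRBR · max L -23/256 · min R -45/512 gives -91/1024
12 of 14 · RBBBBRBRRBRB · max L -91/1024 · min R -45/512 gives -181/2048
13 of 14 · RBBBBRBRRBRBR · max L -91/1024 · min R -181/2048 gives -363/4096
14 of 14 · RBBBBRBRRBRBRB · max L -363/4096 · min R -181/2048 gives -725/8192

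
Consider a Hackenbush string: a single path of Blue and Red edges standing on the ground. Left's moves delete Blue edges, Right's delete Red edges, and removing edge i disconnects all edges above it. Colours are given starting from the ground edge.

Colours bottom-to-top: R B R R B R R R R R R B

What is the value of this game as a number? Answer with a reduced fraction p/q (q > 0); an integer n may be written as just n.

1 of 12 · R · max L −∞ · min R 0 -> -1
2 of 12 · RB · max L -1 · min R 0 -> -1/2
3 of 12 · RBR · max L -1 · min R -1/2 -> -3/4
4 of 12 · RBRR · max L -1 · min R -3/4 -> -7/8
5 of 12 · RBRRB · max L -7/8 · min R -3/4 -> -13/16
6 of 12 · RBRRBR · max L -7/8 · min R -13/16 -> -27/32
7 of 12 · RBRRBRR · max L -7/8 · min R -27/32 -> -55/64
8 of 12 · RBRRBRRR · max L -7/8 · min R -55/64 -> -111/128
9 of 12 · RBRRBRRRR · max L -7/8 · min R -111/128 -> -223/256
10 of 12 · RBRRBRRRRR · max L -7/8 · min R -223/256 -> -447/512
11 of 12 · RBRRBRRRRRR · max L -7/8 · min R -447/512 -> -895/1024
12 of 12 · RBRRBRRRRRRB · max L -895/1024 · min R -447/512 -> -1789/2048

-1789/2048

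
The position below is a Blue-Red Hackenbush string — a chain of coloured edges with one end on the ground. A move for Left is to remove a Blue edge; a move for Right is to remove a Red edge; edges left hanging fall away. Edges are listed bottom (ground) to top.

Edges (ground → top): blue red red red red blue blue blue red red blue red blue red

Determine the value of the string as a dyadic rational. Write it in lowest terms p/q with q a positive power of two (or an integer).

917/8192

edge 1 of 14 (blue): { 0 | none } = 1
edge 2 of 14 (red): { 0 | 1 } = 1/2
edge 3 of 14 (red): { 0 | 1/2; 1 } = 1/4
edge 4 of 14 (red): { 0 | 1/4; 1/2; 1 } = 1/8
edge 5 of 14 (red): { 0 | 1/8; 1/4; 1/2; 1 } = 1/16
edge 6 of 14 (blue): { 0; 1/16 | 1/8; 1/4; 1/2; 1 } = 3/32
edge 7 of 14 (blue): { 0; 1/16; 3/32 | 1/8; 1/4; 1/2; 1 } = 7/64
edge 8 of 14 (blue): { 0; 1/16; 3/32; 7/64 | 1/8; 1/4; 1/2; 1 } = 15/128
edge 9 of 14 (red): { 0; 1/16; 3/32; 7/64 | 15/128; 1/8; 1/4; 1/2; 1 } = 29/256
edge 10 of 14 (red): { 0; 1/16; 3/32; 7/64 | 29/256; 15/128; 1/8; 1/4; 1/2; 1 } = 57/512
edge 11 of 14 (blue): { 0; 1/16; 3/32; 7/64; 57/512 | 29/256; 15/128; 1/8; 1/4; 1/2; 1 } = 115/1024
edge 12 of 14 (red): { 0; 1/16; 3/32; 7/64; 57/512 | 115/1024; 29/256; 15/128; 1/8; 1/4; 1/2; 1 } = 229/2048
edge 13 of 14 (blue): { 0; 1/16; 3/32; 7/64; 57/512; 229/2048 | 115/1024; 29/256; 15/128; 1/8; 1/4; 1/2; 1 } = 459/4096
edge 14 of 14 (red): { 0; 1/16; 3/32; 7/64; 57/512; 229/2048 | 459/4096; 115/1024; 29/256; 15/128; 1/8; 1/4; 1/2; 1 } = 917/8192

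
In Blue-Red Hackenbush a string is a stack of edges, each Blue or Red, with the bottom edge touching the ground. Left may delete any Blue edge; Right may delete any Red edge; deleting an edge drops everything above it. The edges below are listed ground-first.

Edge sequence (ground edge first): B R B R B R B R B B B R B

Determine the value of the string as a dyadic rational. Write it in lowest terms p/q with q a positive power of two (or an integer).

edge 1 of 13 (B): { 0 |  } => 1
edge 2 of 13 (R): { 0 | 1 } => 1/2
edge 3 of 13 (B): { 0; 1/2 | 1 } => 3/4
edge 4 of 13 (R): { 0; 1/2 | 3/4; 1 } => 5/8
edge 5 of 13 (B): { 0; 1/2; 5/8 | 3/4; 1 } => 11/16
edge 6 of 13 (R): { 0; 1/2; 5/8 | 11/16; 3/4; 1 } => 21/32
edge 7 of 13 (B): { 0; 1/2; 5/8; 21/32 | 11/16; 3/4; 1 } => 43/64
edge 8 of 13 (R): { 0; 1/2; 5/8; 21/32 | 43/64; 11/16; 3/4; 1 } => 85/128
edge 9 of 13 (B): { 0; 1/2; 5/8; 21/32; 85/128 | 43/64; 11/16; 3/4; 1 } => 171/256
edge 10 of 13 (B): { 0; 1/2; 5/8; 21/32; 85/128; 171/256 | 43/64; 11/16; 3/4; 1 } => 343/512
edge 11 of 13 (B): { 0; 1/2; 5/8; 21/32; 85/128; 171/256; 343/512 | 43/64; 11/16; 3/4; 1 } => 687/1024
edge 12 of 13 (R): { 0; 1/2; 5/8; 21/32; 85/128; 171/256; 343/512 | 687/1024; 43/64; 11/16; 3/4; 1 } => 1373/2048
edge 13 of 13 (B): { 0; 1/2; 5/8; 21/32; 85/128; 171/256; 343/512; 1373/2048 | 687/1024; 43/64; 11/16; 3/4; 1 } => 2747/4096

2747/4096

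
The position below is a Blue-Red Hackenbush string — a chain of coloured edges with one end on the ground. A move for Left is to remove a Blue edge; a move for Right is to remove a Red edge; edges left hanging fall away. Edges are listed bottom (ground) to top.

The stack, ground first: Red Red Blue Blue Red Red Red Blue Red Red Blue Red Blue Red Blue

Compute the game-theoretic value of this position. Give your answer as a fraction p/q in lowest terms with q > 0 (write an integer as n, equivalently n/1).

R: Left { ∅ }, Right { 0 } — simplest -1
RR: Left { ∅ }, Right { -1, 0 } — simplest -2
RRB: Left { -2 }, Right { -1, 0 } — simplest -3/2
RRBB: Left { -2, -3/2 }, Right { -1, 0 } — simplest -5/4
RRBBR: Left { -2, -3/2 }, Right { -5/4, -1, 0 } — simplest -11/8
RRBBRR: Left { -2, -3/2 }, Right { -11/8, -5/4, -1, 0 } — simplest -23/16
RRBBRRR: Left { -2, -3/2 }, Right { -23/16, -11/8, -5/4, -1, 0 } — simplest -47/32
RRBBRRRB: Left { -2, -3/2, -47/32 }, Right { -23/16, -11/8, -5/4, -1, 0 } — simplest -93/64
RRBBRRRBR: Left { -2, -3/2, -47/32 }, Right { -93/64, -23/16, -11/8, -5/4, -1, 0 } — simplest -187/128
RRBBRRRBRR: Left { -2, -3/2, -47/32 }, Right { -187/128, -93/64, -23/16, -11/8, -5/4, -1, 0 } — simplest -375/256
RRBBRRRBRRB: Left { -2, -3/2, -47/32, -375/256 }, Right { -187/128, -93/64, -23/16, -11/8, -5/4, -1, 0 } — simplest -749/512
RRBBRRRBRRBR: Left { -2, -3/2, -47/32, -375/256 }, Right { -749/512, -187/128, -93/64, -23/16, -11/8, -5/4, -1, 0 } — simplest -1499/1024
RRBBRRRBRRBRB: Left { -2, -3/2, -47/32, -375/256, -1499/1024 }, Right { -749/512, -187/128, -93/64, -23/16, -11/8, -5/4, -1, 0 } — simplest -2997/2048
RRBBRRRBRRBRBR: Left { -2, -3/2, -47/32, -375/256, -1499/1024 }, Right { -2997/2048, -749/512, -187/128, -93/64, -23/16, -11/8, -5/4, -1, 0 } — simplest -5995/4096
RRBBRRRBRRBRBRB: Left { -2, -3/2, -47/32, -375/256, -1499/1024, -5995/4096 }, Right { -2997/2048, -749/512, -187/128, -93/64, -23/16, -11/8, -5/4, -1, 0 } — simplest -11989/8192

-11989/8192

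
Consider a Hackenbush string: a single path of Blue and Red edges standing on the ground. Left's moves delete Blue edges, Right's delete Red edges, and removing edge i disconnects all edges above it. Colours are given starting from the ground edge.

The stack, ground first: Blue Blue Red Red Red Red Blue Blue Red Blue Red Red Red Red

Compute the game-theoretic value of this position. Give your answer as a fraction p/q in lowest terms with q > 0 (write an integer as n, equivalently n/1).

step 1: add Blue to get B; options L={ 0 } R={ ∅ } → 1
step 2: add Blue to get BB; options L={ 0; 1 } R={ ∅ } → 2
step 3: add Red to get BBR; options L={ 0; 1 } R={ 2 } → 3/2
step 4: add Red to get BBRR; options L={ 0; 1 } R={ 3/2; 2 } → 5/4
step 5: add Red to get BBRRR; options L={ 0; 1 } R={ 5/4; 3/2; 2 } → 9/8
step 6: add Red to get BBRRRR; options L={ 0; 1 } R={ 9/8; 5/4; 3/2; 2 } → 17/16
step 7: add Blue to get BBRRRRB; options L={ 0; 1; 17/16 } R={ 9/8; 5/4; 3/2; 2 } → 35/32
step 8: add Blue to get BBRRRRBB; options L={ 0; 1; 17/16; 35/32 } R={ 9/8; 5/4; 3/2; 2 } → 71/64
step 9: add Red to get BBRRRRBBR; options L={ 0; 1; 17/16; 35/32 } R={ 71/64; 9/8; 5/4; 3/2; 2 } → 141/128
step 10: add Blue to get BBRRRRBBRB; options L={ 0; 1; 17/16; 35/32; 141/128 } R={ 71/64; 9/8; 5/4; 3/2; 2 } → 283/256
step 11: add Red to get BBRRRRBBRBR; options L={ 0; 1; 17/16; 35/32; 141/128 } R={ 283/256; 71/64; 9/8; 5/4; 3/2; 2 } → 565/512
step 12: add Red to get BBRRRRBBRBRR; options L={ 0; 1; 17/16; 35/32; 141/128 } R={ 565/512; 283/256; 71/64; 9/8; 5/4; 3/2; 2 } → 1129/1024
step 13: add Red to get BBRRRRBBRBRRR; options L={ 0; 1; 17/16; 35/32; 141/128 } R={ 1129/1024; 565/512; 283/256; 71/64; 9/8; 5/4; 3/2; 2 } → 2257/2048
step 14: add Red to get BBRRRRBBRBRRRR; options L={ 0; 1; 17/16; 35/32; 141/128 } R={ 2257/2048; 1129/1024; 565/512; 283/256; 71/64; 9/8; 5/4; 3/2; 2 } → 4513/4096

4513/4096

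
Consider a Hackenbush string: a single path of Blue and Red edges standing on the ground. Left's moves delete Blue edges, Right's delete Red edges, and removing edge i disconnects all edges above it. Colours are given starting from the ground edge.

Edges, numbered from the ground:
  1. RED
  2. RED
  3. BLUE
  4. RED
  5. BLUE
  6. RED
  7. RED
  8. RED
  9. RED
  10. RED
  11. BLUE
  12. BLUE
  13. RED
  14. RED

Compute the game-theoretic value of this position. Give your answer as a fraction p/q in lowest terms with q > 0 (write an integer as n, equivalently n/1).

-7143/4096

Prefix values for RED RED BLUE RED BLUE RED RED RED RED RED BLUE BLUE RED RED via {L|R} + simplicity:
v_1 [R]  L=[none]  R=[0]  — -1
v_2 [RR]  L=[none]  R=[-1, 0]  — -2
v_3 [RRB]  L=[-2]  R=[-1, 0]  — -3/2
v_4 [RRBR]  L=[-2]  R=[-3/2, -1, 0]  — -7/4
v_5 [RRBRB]  L=[-2, -7/4]  R=[-3/2, -1, 0]  — -13/8
v_6 [RRBRBR]  L=[-2, -7/4]  R=[-13/8, -3/2, -1, 0]  — -27/16
v_7 [RRBRBRR]  L=[-2, -7/4]  R=[-27/16, -13/8, -3/2, -1, 0]  — -55/32
v_8 [RRBRBRRR]  L=[-2, -7/4]  R=[-55/32, -27/16, -13/8, -3/2, -1, 0]  — -111/64
v_9 [RRBRBRRRR]  L=[-2, -7/4]  R=[-111/64, -55/32, -27/16, -13/8, -3/2, -1, 0]  — -223/128
v_10 [RRBRBRRRRR]  L=[-2, -7/4]  R=[-223/128, -111/64, -55/32, -27/16, -13/8, -3/2, -1, 0]  — -447/256
v_11 [RRBRBRRRRRB]  L=[-2, -7/4, -447/256]  R=[-223/128, -111/64, -55/32, -27/16, -13/8, -3/2, -1, 0]  — -893/512
v_12 [RRBRBRRRRRBB]  L=[-2, -7/4, -447/256, -893/512]  R=[-223/128, -111/64, -55/32, -27/16, -13/8, -3/2, -1, 0]  — -1785/1024
v_13 [RRBRBRRRRRBBR]  L=[-2, -7/4, -447/256, -893/512]  R=[-1785/1024, -223/128, -111/64, -55/32, -27/16, -13/8, -3/2, -1, 0]  — -3571/2048
v_14 [RRBRBRRRRRBBRR]  L=[-2, -7/4, -447/256, -893/512]  R=[-3571/2048, -1785/1024, -223/128, -111/64, -55/32, -27/16, -13/8, -3/2, -1, 0]  — -7143/4096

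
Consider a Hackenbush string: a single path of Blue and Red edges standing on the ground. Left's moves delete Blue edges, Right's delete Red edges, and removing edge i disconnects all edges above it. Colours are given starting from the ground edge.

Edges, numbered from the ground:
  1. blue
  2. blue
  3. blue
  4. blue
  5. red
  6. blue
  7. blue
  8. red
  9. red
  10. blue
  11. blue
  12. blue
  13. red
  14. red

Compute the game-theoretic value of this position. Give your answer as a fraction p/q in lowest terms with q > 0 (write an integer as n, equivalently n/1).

3897/1024

Recurse on prefixes of the 14-edge string blue blue blue blue red blue blue red red blue blue blue red red:
edge 1 of 14 (blue): { 0 | (no moves) } so 1
edge 2 of 14 (blue): { 0; 1 | (no moves) } so 2
edge 3 of 14 (blue): { 0; 1; 2 | (no moves) } so 3
edge 4 of 14 (blue): { 0; 1; 2; 3 | (no moves) } so 4
edge 5 of 14 (red): { 0; 1; 2; 3 | 4 } so 7/2
edge 6 of 14 (blue): { 0; 1; 2; 3; 7/2 | 4 } so 15/4
edge 7 of 14 (blue): { 0; 1; 2; 3; 7/2; 15/4 | 4 } so 31/8
edge 8 of 14 (red): { 0; 1; 2; 3; 7/2; 15/4 | 31/8; 4 } so 61/16
edge 9 of 14 (red): { 0; 1; 2; 3; 7/2; 15/4 | 61/16; 31/8; 4 } so 121/32
edge 10 of 14 (blue): { 0; 1; 2; 3; 7/2; 15/4; 121/32 | 61/16; 31/8; 4 } so 243/64
edge 11 of 14 (blue): { 0; 1; 2; 3; 7/2; 15/4; 121/32; 243/64 | 61/16; 31/8; 4 } so 487/128
edge 12 of 14 (blue): { 0; 1; 2; 3; 7/2; 15/4; 121/32; 243/64; 487/128 | 61/16; 31/8; 4 } so 975/256
edge 13 of 14 (red): { 0; 1; 2; 3; 7/2; 15/4; 121/32; 243/64; 487/128 | 975/256; 61/16; 31/8; 4 } so 1949/512
edge 14 of 14 (red): { 0; 1; 2; 3; 7/2; 15/4; 121/32; 243/64; 487/128 | 1949/512; 975/256; 61/16; 31/8; 4 } so 3897/1024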